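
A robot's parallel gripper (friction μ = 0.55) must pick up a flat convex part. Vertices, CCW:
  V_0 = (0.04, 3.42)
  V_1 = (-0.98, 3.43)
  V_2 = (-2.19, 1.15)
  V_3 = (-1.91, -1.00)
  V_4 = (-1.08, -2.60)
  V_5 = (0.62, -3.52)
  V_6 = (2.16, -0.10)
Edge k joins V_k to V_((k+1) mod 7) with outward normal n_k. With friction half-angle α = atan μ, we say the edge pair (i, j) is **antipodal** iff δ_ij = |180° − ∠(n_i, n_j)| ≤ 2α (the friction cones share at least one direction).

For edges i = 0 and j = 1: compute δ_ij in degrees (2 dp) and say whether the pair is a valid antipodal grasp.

δ = 117.39°, invalid

α = atan 0.55 = 28.81°;  2α = 57.62°
edge 0: e_0 = (-1.02, +0.01);  n_0 = (+0.0098, +1.0000)
edge 1: e_1 = (-1.21, -2.28);  n_1 = (-0.8833, +0.4688)
∠(n_0, n_1) = 62.61°
δ = |180° − 62.61°| = 117.39°
117.39° > 2α = 57.62°  →  invalid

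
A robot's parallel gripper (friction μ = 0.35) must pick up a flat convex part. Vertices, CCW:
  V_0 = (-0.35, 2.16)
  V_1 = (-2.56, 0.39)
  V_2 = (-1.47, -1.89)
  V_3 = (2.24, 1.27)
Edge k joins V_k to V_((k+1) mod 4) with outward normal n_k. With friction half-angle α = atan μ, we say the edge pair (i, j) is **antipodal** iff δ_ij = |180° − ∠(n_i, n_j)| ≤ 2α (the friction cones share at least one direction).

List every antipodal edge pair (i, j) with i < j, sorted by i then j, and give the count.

α = atan 0.35 = 19.29°;  2α = 38.58°
n_0 = (-0.6251, +0.7805)
n_1 = (-0.9022, -0.4313)
n_2 = (+0.6484, -0.7613)
n_3 = (+0.3250, +0.9457)
  (0,1): δ = 103.14°  ·
  (0,2): δ = 1.73°  ✓
  (0,3): δ = 122.34°  ·
  (1,2): δ = 75.13°  ·
  (1,3): δ = 45.48°  ·
  (2,3): δ = 59.39°  ·
antipodal pairs: 1

count = 1; pairs: (0,2)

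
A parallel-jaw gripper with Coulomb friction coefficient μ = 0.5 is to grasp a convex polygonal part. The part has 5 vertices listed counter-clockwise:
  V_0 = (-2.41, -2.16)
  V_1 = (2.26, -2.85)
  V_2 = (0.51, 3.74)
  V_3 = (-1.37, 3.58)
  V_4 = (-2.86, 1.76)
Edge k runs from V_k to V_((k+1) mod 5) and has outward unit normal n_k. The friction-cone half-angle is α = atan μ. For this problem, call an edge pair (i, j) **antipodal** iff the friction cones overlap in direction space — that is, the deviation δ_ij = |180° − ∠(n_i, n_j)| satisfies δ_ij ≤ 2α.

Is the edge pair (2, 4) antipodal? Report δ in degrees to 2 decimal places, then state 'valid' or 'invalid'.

α = atan 0.5 = 26.57°;  2α = 53.13°
edge 2: e_2 = (-1.88, -0.16);  n_2 = (-0.0848, +0.9964)
edge 4: e_4 = (+0.45, -3.92);  n_4 = (-0.9935, -0.1140)
∠(n_2, n_4) = 91.68°
δ = |180° − 91.68°| = 88.32°
88.32° > 2α = 53.13°  →  invalid

δ = 88.32°, invalid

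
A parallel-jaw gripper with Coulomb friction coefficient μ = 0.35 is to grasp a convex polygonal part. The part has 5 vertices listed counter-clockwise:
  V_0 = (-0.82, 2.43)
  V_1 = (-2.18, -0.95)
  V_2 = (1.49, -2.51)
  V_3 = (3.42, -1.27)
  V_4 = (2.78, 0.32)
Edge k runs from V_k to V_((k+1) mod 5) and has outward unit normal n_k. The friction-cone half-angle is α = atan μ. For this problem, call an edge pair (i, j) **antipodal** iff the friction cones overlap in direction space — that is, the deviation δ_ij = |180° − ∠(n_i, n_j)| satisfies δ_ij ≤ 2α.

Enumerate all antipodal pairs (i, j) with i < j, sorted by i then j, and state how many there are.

α = atan 0.35 = 19.29°;  2α = 38.58°
n_0 = (-0.9277, +0.3733)
n_1 = (-0.3912, -0.9203)
n_2 = (+0.5405, -0.8413)
n_3 = (+0.9277, +0.3734)
n_4 = (+0.5057, +0.8627)
  (0,1): δ = 91.11°  ·
  (0,2): δ = 35.36°  ✓
  (0,3): δ = 43.84°  ·
  (0,4): δ = 81.54°  ·
  (1,2): δ = 124.25°  ·
  (1,3): δ = 45.05°  ·
  (1,4): δ = 7.35°  ✓
  (2,3): δ = 100.79°  ·
  (2,4): δ = 63.10°  ·
  (3,4): δ = 142.30°  ·
antipodal pairs: 2

count = 2; pairs: (0,2), (1,4)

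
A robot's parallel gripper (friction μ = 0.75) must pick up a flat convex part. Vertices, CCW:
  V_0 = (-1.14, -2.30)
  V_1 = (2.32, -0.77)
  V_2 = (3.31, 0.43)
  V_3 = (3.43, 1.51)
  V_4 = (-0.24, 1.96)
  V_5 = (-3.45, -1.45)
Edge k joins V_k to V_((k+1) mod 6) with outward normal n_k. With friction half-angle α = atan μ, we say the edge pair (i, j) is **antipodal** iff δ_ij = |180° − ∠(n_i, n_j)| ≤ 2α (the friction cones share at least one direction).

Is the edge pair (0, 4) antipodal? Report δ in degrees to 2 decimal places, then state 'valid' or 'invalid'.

α = atan 0.75 = 36.87°;  2α = 73.74°
edge 0: e_0 = (+3.46, +1.53);  n_0 = (+0.4044, -0.9146)
edge 4: e_4 = (-3.21, -3.41);  n_4 = (-0.7281, +0.6854)
∠(n_0, n_4) = 157.12°
δ = |180° − 157.12°| = 22.88°
22.88° ≤ 2α = 73.74°  →  valid

δ = 22.88°, valid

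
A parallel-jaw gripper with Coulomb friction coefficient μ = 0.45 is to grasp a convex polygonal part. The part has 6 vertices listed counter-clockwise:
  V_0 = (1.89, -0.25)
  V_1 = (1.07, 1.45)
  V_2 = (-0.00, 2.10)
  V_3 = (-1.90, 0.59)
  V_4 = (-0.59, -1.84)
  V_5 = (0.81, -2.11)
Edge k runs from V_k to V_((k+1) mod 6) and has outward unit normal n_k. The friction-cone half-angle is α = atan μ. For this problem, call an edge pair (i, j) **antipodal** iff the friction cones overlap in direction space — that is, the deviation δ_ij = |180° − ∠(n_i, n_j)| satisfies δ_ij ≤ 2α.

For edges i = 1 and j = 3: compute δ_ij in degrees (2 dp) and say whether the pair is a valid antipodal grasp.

δ = 30.39°, valid

α = atan 0.45 = 24.23°;  2α = 48.46°
edge 1: e_1 = (-1.07, +0.65);  n_1 = (+0.5192, +0.8547)
edge 3: e_3 = (+1.31, -2.43);  n_3 = (-0.8802, -0.4745)
∠(n_1, n_3) = 149.61°
δ = |180° − 149.61°| = 30.39°
30.39° ≤ 2α = 48.46°  →  valid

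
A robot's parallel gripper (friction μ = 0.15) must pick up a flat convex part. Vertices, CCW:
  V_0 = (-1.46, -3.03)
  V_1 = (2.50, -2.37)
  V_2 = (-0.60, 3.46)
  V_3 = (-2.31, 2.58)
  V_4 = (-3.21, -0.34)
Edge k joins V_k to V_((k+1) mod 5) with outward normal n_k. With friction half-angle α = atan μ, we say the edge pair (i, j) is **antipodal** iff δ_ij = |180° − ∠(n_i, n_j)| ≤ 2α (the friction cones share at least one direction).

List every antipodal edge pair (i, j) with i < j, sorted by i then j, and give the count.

count = 1; pairs: (1,4)

α = atan 0.15 = 8.53°;  2α = 17.06°
n_0 = (+0.1644, -0.9864)
n_1 = (+0.8829, +0.4695)
n_2 = (-0.4576, +0.8892)
n_3 = (-0.9556, +0.2945)
n_4 = (-0.8382, -0.5453)
  (0,1): δ = 71.46°  ·
  (0,2): δ = 17.77°  ·
  (0,3): δ = 63.41°  ·
  (0,4): δ = 113.58°  ·
  (1,2): δ = 90.77°  ·
  (1,3): δ = 45.13°  ·
  (1,4): δ = 5.05°  ✓
  (2,3): δ = 134.36°  ·
  (2,4): δ = 84.18°  ·
  (3,4): δ = 129.82°  ·
antipodal pairs: 1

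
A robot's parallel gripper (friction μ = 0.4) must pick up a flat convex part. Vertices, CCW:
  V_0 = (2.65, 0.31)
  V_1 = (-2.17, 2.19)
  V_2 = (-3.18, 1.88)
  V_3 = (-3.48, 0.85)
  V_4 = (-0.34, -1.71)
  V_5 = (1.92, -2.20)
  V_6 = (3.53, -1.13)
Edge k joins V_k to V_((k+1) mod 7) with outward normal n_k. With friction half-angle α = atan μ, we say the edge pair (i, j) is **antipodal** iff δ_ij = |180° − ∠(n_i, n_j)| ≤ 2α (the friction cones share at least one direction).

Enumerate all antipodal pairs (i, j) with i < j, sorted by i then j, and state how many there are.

α = atan 0.4 = 21.80°;  2α = 43.60°
n_0 = (+0.3634, +0.9316)
n_1 = (-0.2934, +0.9560)
n_2 = (-0.9601, +0.2796)
n_3 = (-0.6319, -0.7751)
n_4 = (-0.2119, -0.9773)
n_5 = (+0.5535, -0.8328)
n_6 = (+0.8533, +0.5215)
  (0,1): δ = 141.63°  ·
  (0,2): δ = 84.93°  ·
  (0,3): δ = 17.88°  ✓
  (0,4): δ = 9.07°  ✓
  (0,5): δ = 54.92°  ·
  (0,6): δ = 142.74°  ·
  (1,2): δ = 123.30°  ·
  (1,3): δ = 56.25°  ·
  (1,4): δ = 29.30°  ✓
  (1,5): δ = 16.55°  ✓
  (1,6): δ = 104.37°  ·
  (2,3): δ = 112.95°  ·
  (2,4): δ = 85.99°  ·
  (2,5): δ = 40.15°  ✓
  (2,6): δ = 47.67°  ·
  (3,4): δ = 153.04°  ·
  (3,5): δ = 107.20°  ·
  (3,6): δ = 19.38°  ✓
  (4,5): δ = 134.16°  ·
  (4,6): δ = 46.34°  ·
  (5,6): δ = 92.18°  ·
antipodal pairs: 6

count = 6; pairs: (0,3), (0,4), (1,4), (1,5), (2,5), (3,6)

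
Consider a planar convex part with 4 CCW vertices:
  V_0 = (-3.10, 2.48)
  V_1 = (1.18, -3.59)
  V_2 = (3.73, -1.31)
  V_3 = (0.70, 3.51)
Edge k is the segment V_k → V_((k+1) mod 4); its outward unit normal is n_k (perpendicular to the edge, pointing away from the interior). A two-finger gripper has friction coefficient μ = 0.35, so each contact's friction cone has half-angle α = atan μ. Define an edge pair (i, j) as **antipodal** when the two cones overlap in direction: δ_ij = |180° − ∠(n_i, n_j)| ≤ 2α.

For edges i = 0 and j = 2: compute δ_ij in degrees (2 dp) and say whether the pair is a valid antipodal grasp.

δ = 3.03°, valid

α = atan 0.35 = 19.29°;  2α = 38.58°
edge 0: e_0 = (+4.28, -6.07);  n_0 = (-0.8173, -0.5763)
edge 2: e_2 = (-3.03, +4.82);  n_2 = (+0.8466, +0.5322)
∠(n_0, n_2) = 176.97°
δ = |180° − 176.97°| = 3.03°
3.03° ≤ 2α = 38.58°  →  valid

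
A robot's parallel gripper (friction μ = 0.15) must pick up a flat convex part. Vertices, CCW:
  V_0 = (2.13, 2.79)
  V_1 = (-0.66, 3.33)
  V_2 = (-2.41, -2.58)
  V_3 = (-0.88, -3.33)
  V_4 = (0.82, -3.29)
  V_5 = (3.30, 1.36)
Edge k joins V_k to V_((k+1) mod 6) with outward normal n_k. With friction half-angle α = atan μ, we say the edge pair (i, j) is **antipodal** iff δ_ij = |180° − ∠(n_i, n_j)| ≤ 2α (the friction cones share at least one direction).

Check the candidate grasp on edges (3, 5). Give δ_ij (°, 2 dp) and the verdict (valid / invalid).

α = atan 0.15 = 8.53°;  2α = 17.06°
edge 3: e_3 = (+1.70, +0.04);  n_3 = (+0.0235, -0.9997)
edge 5: e_5 = (-1.17, +1.43);  n_5 = (+0.7740, +0.6332)
∠(n_3, n_5) = 127.94°
δ = |180° − 127.94°| = 52.06°
52.06° > 2α = 17.06°  →  invalid

δ = 52.06°, invalid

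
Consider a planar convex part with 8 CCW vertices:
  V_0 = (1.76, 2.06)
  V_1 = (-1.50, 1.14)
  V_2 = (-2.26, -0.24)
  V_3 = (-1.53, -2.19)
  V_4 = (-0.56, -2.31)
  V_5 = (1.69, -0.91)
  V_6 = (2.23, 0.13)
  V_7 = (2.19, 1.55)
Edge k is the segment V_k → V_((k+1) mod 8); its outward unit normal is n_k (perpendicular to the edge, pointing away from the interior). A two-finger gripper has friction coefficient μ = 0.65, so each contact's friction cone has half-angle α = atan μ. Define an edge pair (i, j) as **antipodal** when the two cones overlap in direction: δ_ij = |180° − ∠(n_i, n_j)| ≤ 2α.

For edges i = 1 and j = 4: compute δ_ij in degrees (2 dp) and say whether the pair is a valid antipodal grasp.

δ = 29.27°, valid

α = atan 0.65 = 33.02°;  2α = 66.05°
edge 1: e_1 = (-0.76, -1.38);  n_1 = (-0.8759, +0.4824)
edge 4: e_4 = (+2.25, +1.40);  n_4 = (+0.5283, -0.8491)
∠(n_1, n_4) = 150.73°
δ = |180° − 150.73°| = 29.27°
29.27° ≤ 2α = 66.05°  →  valid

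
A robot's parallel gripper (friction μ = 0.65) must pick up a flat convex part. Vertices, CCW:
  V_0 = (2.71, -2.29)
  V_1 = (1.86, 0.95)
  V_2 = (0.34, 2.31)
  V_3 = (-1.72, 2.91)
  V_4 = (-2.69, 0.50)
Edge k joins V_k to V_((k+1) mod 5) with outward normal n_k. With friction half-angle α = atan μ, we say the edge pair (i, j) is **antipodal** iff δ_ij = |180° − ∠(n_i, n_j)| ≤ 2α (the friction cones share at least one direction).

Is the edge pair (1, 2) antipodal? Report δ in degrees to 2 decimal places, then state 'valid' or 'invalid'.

α = atan 0.65 = 33.02°;  2α = 66.05°
edge 1: e_1 = (-1.52, +1.36);  n_1 = (+0.6668, +0.7452)
edge 2: e_2 = (-2.06, +0.60);  n_2 = (+0.2796, +0.9601)
∠(n_1, n_2) = 25.58°
δ = |180° − 25.58°| = 154.42°
154.42° > 2α = 66.05°  →  invalid

δ = 154.42°, invalid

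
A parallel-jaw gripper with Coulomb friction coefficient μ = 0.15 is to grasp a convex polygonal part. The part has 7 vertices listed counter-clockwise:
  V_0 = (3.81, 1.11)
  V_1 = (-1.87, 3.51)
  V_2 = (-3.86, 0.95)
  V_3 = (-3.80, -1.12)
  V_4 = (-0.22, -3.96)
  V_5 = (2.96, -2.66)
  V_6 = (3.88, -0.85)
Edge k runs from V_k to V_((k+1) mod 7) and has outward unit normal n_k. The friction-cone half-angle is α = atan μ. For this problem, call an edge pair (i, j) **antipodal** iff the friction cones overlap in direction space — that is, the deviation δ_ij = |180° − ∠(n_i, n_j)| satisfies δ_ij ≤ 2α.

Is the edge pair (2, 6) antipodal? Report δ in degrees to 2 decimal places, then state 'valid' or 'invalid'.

α = atan 0.15 = 8.53°;  2α = 17.06°
edge 2: e_2 = (+0.06, -2.07);  n_2 = (-0.9996, -0.0290)
edge 6: e_6 = (-0.07, +1.96);  n_6 = (+0.9994, +0.0357)
∠(n_2, n_6) = 179.61°
δ = |180° − 179.61°| = 0.39°
0.39° ≤ 2α = 17.06°  →  valid

δ = 0.39°, valid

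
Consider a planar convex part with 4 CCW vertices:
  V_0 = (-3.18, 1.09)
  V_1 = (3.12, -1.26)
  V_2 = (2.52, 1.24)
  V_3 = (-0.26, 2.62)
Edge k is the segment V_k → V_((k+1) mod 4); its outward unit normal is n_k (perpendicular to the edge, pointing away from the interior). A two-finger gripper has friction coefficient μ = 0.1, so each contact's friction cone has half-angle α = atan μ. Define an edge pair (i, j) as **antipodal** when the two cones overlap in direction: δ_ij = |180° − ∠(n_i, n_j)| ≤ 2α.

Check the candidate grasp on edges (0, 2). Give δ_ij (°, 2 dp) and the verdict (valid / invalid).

δ = 5.94°, valid

α = atan 0.1 = 5.71°;  2α = 11.42°
edge 0: e_0 = (+6.30, -2.35);  n_0 = (-0.3495, -0.9369)
edge 2: e_2 = (-2.78, +1.38);  n_2 = (+0.4446, +0.8957)
∠(n_0, n_2) = 174.06°
δ = |180° − 174.06°| = 5.94°
5.94° ≤ 2α = 11.42°  →  valid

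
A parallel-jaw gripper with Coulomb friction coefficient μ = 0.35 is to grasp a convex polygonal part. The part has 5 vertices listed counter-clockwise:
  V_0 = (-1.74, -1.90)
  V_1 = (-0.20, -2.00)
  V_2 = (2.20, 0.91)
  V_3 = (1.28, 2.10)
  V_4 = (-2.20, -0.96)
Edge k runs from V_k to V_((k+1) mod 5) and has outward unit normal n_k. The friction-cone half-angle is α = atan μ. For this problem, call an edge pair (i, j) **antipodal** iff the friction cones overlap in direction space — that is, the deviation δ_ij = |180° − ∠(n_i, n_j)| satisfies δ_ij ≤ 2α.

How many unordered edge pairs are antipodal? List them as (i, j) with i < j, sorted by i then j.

α = atan 0.35 = 19.29°;  2α = 38.58°
n_0 = (-0.0648, -0.9979)
n_1 = (+0.7715, -0.6363)
n_2 = (+0.7911, +0.6116)
n_3 = (-0.6603, +0.7510)
n_4 = (-0.8982, -0.4396)
  (0,1): δ = 125.80°  ·
  (0,2): δ = 48.58°  ·
  (0,3): δ = 45.04°  ·
  (0,4): δ = 119.79°  ·
  (1,2): δ = 102.78°  ·
  (1,3): δ = 9.16°  ✓
  (1,4): δ = 65.59°  ·
  (2,3): δ = 86.38°  ·
  (2,4): δ = 11.63°  ✓
  (3,4): δ = 105.25°  ·
antipodal pairs: 2

count = 2; pairs: (1,3), (2,4)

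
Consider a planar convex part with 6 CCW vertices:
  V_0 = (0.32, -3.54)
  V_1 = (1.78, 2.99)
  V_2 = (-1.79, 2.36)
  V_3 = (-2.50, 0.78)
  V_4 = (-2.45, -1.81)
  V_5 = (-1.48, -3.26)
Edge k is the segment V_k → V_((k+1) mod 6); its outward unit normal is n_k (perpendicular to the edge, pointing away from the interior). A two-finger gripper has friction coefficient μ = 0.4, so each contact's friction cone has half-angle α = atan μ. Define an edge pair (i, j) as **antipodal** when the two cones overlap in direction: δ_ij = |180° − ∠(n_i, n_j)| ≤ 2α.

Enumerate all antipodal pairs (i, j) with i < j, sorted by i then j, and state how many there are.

α = atan 0.4 = 21.80°;  2α = 43.60°
n_0 = (+0.9759, -0.2182)
n_1 = (-0.1738, +0.9848)
n_2 = (-0.9121, +0.4099)
n_3 = (-0.9998, -0.0193)
n_4 = (-0.8312, -0.5560)
n_5 = (-0.1537, -0.9881)
  (0,1): δ = 67.39°  ·
  (0,2): δ = 11.59°  ✓
  (0,3): δ = 13.71°  ✓
  (0,4): δ = 46.38°  ·
  (0,5): δ = 93.76°  ·
  (1,2): δ = 124.21°  ·
  (1,3): δ = 98.90°  ·
  (1,4): δ = 66.23°  ·
  (1,5): δ = 18.85°  ✓
  (2,3): δ = 154.70°  ·
  (2,4): δ = 122.02°  ·
  (2,5): δ = 74.64°  ·
  (3,4): δ = 147.32°  ·
  (3,5): δ = 99.95°  ·
  (4,5): δ = 132.62°  ·
antipodal pairs: 3

count = 3; pairs: (0,2), (0,3), (1,5)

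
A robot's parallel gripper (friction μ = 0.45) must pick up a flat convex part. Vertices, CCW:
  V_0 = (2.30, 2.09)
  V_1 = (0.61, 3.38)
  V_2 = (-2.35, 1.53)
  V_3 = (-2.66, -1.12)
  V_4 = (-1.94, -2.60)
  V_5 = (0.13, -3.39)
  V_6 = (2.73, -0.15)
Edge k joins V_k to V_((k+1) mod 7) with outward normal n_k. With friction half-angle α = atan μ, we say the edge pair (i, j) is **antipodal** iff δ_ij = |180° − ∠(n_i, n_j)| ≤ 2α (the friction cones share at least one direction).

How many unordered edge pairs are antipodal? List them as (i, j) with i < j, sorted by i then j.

α = atan 0.45 = 24.23°;  2α = 48.46°
n_0 = (+0.6068, +0.7949)
n_1 = (-0.5300, +0.8480)
n_2 = (-0.9932, +0.1162)
n_3 = (-0.8992, -0.4375)
n_4 = (-0.3566, -0.9343)
n_5 = (+0.7799, -0.6259)
n_6 = (+0.9821, +0.1885)
  (0,1): δ = 110.64°  ·
  (0,2): δ = 59.32°  ·
  (0,3): δ = 26.70°  ✓
  (0,4): δ = 16.47°  ✓
  (0,5): δ = 88.61°  ·
  (0,6): δ = 138.22°  ·
  (1,2): δ = 128.68°  ·
  (1,3): δ = 96.06°  ·
  (1,4): δ = 52.89°  ·
  (1,5): δ = 19.25°  ✓
  (1,6): δ = 68.86°  ·
  (2,3): δ = 147.39°  ·
  (2,4): δ = 104.22°  ·
  (2,5): δ = 32.07°  ✓
  (2,6): δ = 17.54°  ✓
  (3,4): δ = 136.83°  ·
  (3,5): δ = 64.69°  ·
  (3,6): δ = 15.08°  ✓
  (4,5): δ = 107.86°  ·
  (4,6): δ = 58.24°  ·
  (5,6): δ = 130.39°  ·
antipodal pairs: 6

count = 6; pairs: (0,3), (0,4), (1,5), (2,5), (2,6), (3,6)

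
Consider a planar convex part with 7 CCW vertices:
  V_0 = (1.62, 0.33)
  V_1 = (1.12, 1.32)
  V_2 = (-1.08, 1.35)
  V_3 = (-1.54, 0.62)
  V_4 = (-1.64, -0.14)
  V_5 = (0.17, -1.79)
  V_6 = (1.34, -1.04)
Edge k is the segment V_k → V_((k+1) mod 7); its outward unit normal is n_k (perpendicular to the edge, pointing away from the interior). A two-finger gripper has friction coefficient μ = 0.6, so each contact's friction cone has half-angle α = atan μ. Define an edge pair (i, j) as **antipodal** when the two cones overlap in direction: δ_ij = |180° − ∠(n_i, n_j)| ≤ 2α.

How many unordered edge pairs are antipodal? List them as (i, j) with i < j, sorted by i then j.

α = atan 0.6 = 30.96°;  2α = 61.93°
n_0 = (+0.8926, +0.4508)
n_1 = (+0.0136, +0.9999)
n_2 = (-0.8460, +0.5331)
n_3 = (-0.9915, +0.1305)
n_4 = (-0.6737, -0.7390)
n_5 = (+0.5397, -0.8419)
n_6 = (+0.9797, -0.2002)
  (0,1): δ = 117.58°  ·
  (0,2): δ = 59.01°  ✓
  (0,3): δ = 34.29°  ✓
  (0,4): δ = 20.85°  ✓
  (0,5): δ = 95.86°  ·
  (0,6): δ = 141.65°  ·
  (1,2): δ = 121.44°  ·
  (1,3): δ = 96.71°  ·
  (1,4): δ = 41.57°  ✓
  (1,5): δ = 33.44°  ✓
  (1,6): δ = 79.23°  ·
  (2,3): δ = 155.28°  ·
  (2,4): δ = 100.14°  ·
  (2,5): δ = 25.12°  ✓
  (2,6): δ = 20.67°  ✓
  (3,4): δ = 124.86°  ·
  (3,5): δ = 49.84°  ✓
  (3,6): δ = 4.06°  ✓
  (4,5): δ = 104.99°  ·
  (4,6): δ = 59.20°  ✓
  (5,6): δ = 134.21°  ·
antipodal pairs: 10

count = 10; pairs: (0,2), (0,3), (0,4), (1,4), (1,5), (2,5), (2,6), (3,5), (3,6), (4,6)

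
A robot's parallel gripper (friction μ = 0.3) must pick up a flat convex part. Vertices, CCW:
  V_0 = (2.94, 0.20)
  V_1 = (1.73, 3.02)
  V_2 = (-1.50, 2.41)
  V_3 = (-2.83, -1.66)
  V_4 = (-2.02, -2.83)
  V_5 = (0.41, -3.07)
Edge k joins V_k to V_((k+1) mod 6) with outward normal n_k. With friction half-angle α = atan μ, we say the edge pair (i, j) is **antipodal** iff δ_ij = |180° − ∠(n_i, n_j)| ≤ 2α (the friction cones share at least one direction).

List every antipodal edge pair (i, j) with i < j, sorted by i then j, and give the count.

α = atan 0.3 = 16.70°;  2α = 33.40°
n_0 = (+0.9190, +0.3943)
n_1 = (-0.1856, +0.9826)
n_2 = (-0.9505, +0.3106)
n_3 = (-0.8222, -0.5692)
n_4 = (-0.0983, -0.9952)
n_5 = (+0.7909, -0.6119)
  (0,1): δ = 102.53°  ·
  (0,2): δ = 41.32°  ·
  (0,3): δ = 11.47°  ✓
  (0,4): δ = 61.14°  ·
  (0,5): δ = 119.05°  ·
  (1,2): δ = 118.79°  ·
  (1,3): δ = 66.00°  ·
  (1,4): δ = 16.34°  ✓
  (1,5): δ = 41.58°  ·
  (2,3): δ = 127.21°  ·
  (2,4): δ = 77.54°  ·
  (2,5): δ = 19.63°  ✓
  (3,4): δ = 130.34°  ·
  (3,5): δ = 72.42°  ·
  (4,5): δ = 122.09°  ·
antipodal pairs: 3

count = 3; pairs: (0,3), (1,4), (2,5)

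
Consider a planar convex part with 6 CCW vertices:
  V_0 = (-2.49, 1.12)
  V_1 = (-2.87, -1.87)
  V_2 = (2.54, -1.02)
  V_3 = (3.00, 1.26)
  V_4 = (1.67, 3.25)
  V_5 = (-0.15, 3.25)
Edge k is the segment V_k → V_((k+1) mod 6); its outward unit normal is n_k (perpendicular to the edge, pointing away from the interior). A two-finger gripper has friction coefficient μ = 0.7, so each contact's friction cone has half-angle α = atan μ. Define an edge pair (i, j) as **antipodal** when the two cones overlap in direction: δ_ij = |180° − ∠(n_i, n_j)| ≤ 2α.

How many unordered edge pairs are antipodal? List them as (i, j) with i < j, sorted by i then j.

α = atan 0.7 = 34.99°;  2α = 69.98°
n_0 = (-0.9920, +0.1261)
n_1 = (+0.1552, -0.9879)
n_2 = (+0.9802, -0.1978)
n_3 = (+0.8314, +0.5557)
n_4 = (+0.0000, +1.0000)
n_5 = (-0.6731, +0.7395)
  (0,1): δ = 73.83°  ·
  (0,2): δ = 4.16°  ✓
  (0,3): δ = 41.00°  ✓
  (0,4): δ = 97.24°  ·
  (0,5): δ = 139.55°  ·
  (1,2): δ = 110.34°  ·
  (1,3): δ = 65.17°  ✓
  (1,4): δ = 8.93°  ✓
  (1,5): δ = 33.38°  ✓
  (2,3): δ = 134.84°  ·
  (2,4): δ = 78.59°  ·
  (2,5): δ = 36.28°  ✓
  (3,4): δ = 123.76°  ·
  (3,5): δ = 81.45°  ·
  (4,5): δ = 137.69°  ·
antipodal pairs: 6

count = 6; pairs: (0,2), (0,3), (1,3), (1,4), (1,5), (2,5)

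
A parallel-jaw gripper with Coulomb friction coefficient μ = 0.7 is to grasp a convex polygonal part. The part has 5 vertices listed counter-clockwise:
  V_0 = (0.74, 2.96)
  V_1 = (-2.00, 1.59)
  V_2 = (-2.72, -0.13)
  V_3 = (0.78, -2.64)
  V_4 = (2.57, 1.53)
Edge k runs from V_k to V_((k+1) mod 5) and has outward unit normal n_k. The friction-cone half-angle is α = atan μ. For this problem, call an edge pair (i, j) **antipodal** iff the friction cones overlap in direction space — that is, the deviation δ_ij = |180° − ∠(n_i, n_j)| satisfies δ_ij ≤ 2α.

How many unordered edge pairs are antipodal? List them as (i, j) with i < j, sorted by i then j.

count = 4; pairs: (0,2), (0,3), (1,3), (2,4)

α = atan 0.7 = 34.99°;  2α = 69.98°
n_0 = (-0.4472, +0.8944)
n_1 = (-0.9224, +0.3861)
n_2 = (-0.5828, -0.8126)
n_3 = (+0.9189, -0.3945)
n_4 = (+0.6157, +0.7880)
  (0,1): δ = 139.28°  ·
  (0,2): δ = 62.21°  ✓
  (0,3): δ = 40.20°  ✓
  (0,4): δ = 115.43°  ·
  (1,2): δ = 102.93°  ·
  (1,3): δ = 0.52°  ✓
  (1,4): δ = 74.71°  ·
  (2,3): δ = 77.59°  ·
  (2,4): δ = 2.36°  ✓
  (3,4): δ = 104.77°  ·
antipodal pairs: 4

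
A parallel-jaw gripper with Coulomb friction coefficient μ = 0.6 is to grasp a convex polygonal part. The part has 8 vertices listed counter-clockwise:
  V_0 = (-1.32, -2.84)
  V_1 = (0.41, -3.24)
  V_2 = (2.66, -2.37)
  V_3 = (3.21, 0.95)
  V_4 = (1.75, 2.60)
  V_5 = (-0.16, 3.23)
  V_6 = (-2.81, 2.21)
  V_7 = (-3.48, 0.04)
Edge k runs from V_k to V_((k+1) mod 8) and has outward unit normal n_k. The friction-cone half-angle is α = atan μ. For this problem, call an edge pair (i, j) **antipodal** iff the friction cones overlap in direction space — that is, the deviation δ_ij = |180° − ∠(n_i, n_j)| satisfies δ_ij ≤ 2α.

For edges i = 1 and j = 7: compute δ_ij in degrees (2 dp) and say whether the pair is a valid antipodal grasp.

α = atan 0.6 = 30.96°;  2α = 61.93°
edge 1: e_1 = (+2.25, +0.87);  n_1 = (+0.3606, -0.9327)
edge 7: e_7 = (+2.16, -2.88);  n_7 = (-0.8000, -0.6000)
∠(n_1, n_7) = 74.27°
δ = |180° − 74.27°| = 105.73°
105.73° > 2α = 61.93°  →  invalid

δ = 105.73°, invalid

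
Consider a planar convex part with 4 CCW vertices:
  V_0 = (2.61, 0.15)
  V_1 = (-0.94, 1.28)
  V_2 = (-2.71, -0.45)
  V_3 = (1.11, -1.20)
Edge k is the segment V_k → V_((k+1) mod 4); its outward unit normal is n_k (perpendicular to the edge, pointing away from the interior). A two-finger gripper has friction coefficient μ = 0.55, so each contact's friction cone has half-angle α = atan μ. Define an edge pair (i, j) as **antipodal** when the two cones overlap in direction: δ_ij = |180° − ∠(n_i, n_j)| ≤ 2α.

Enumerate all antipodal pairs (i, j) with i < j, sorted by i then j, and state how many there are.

count = 3; pairs: (0,2), (1,2), (1,3)

α = atan 0.55 = 28.81°;  2α = 57.62°
n_0 = (+0.3033, +0.9529)
n_1 = (-0.6990, +0.7151)
n_2 = (-0.1927, -0.9813)
n_3 = (+0.6690, -0.7433)
  (0,1): δ = 118.00°  ·
  (0,2): δ = 6.55°  ✓
  (0,3): δ = 59.64°  ·
  (1,2): δ = 55.45°  ✓
  (1,3): δ = 2.36°  ✓
  (2,3): δ = 126.90°  ·
antipodal pairs: 3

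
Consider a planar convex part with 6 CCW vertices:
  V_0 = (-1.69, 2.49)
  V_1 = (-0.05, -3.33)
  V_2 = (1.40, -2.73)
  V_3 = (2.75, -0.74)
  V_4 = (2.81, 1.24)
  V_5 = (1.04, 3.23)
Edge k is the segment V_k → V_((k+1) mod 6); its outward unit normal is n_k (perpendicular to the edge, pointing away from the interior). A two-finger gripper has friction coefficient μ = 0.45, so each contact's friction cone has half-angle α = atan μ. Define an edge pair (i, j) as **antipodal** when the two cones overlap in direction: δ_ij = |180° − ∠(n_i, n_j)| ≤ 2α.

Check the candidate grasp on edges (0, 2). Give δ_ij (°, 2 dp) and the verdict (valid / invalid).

δ = 49.89°, invalid

α = atan 0.45 = 24.23°;  2α = 48.46°
edge 0: e_0 = (+1.64, -5.82);  n_0 = (-0.9625, -0.2712)
edge 2: e_2 = (+1.35, +1.99);  n_2 = (+0.8275, -0.5614)
∠(n_0, n_2) = 130.11°
δ = |180° − 130.11°| = 49.89°
49.89° > 2α = 48.46°  →  invalid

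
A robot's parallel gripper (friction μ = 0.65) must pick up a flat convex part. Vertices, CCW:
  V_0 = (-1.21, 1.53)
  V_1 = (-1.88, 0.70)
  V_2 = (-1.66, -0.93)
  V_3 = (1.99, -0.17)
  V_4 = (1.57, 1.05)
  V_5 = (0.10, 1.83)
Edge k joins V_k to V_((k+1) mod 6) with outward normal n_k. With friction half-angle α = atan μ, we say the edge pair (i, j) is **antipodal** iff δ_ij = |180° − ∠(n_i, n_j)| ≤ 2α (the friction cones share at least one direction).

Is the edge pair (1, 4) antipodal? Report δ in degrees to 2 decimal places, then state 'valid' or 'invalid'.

δ = 54.36°, valid

α = atan 0.65 = 33.02°;  2α = 66.05°
edge 1: e_1 = (+0.22, -1.63);  n_1 = (-0.9910, -0.1338)
edge 4: e_4 = (-1.47, +0.78);  n_4 = (+0.4687, +0.8833)
∠(n_1, n_4) = 125.64°
δ = |180° − 125.64°| = 54.36°
54.36° ≤ 2α = 66.05°  →  valid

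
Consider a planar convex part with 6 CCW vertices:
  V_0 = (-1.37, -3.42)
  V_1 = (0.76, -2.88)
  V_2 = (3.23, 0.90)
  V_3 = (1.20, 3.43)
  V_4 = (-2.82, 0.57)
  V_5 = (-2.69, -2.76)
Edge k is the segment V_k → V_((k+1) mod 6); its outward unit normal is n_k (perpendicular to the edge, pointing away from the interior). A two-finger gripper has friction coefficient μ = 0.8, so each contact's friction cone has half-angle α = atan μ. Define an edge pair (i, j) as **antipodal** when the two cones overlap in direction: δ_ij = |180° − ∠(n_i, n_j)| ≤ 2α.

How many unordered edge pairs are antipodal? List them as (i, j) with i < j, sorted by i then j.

α = atan 0.8 = 38.66°;  2α = 77.32°
n_0 = (+0.2457, -0.9693)
n_1 = (+0.8371, -0.5470)
n_2 = (+0.7800, +0.6258)
n_3 = (-0.5797, +0.8148)
n_4 = (-0.9992, -0.0390)
n_5 = (-0.4472, -0.8944)
  (0,1): δ = 137.39°  ·
  (0,2): δ = 65.48°  ✓
  (0,3): δ = 21.20°  ✓
  (0,4): δ = 78.01°  ·
  (0,5): δ = 139.21°  ·
  (1,2): δ = 108.10°  ·
  (1,3): δ = 21.41°  ✓
  (1,4): δ = 35.40°  ✓
  (1,5): δ = 96.60°  ·
  (2,3): δ = 93.31°  ·
  (2,4): δ = 36.51°  ✓
  (2,5): δ = 24.69°  ✓
  (3,4): δ = 123.19°  ·
  (3,5): δ = 61.99°  ✓
  (4,5): δ = 118.80°  ·
antipodal pairs: 7

count = 7; pairs: (0,2), (0,3), (1,3), (1,4), (2,4), (2,5), (3,5)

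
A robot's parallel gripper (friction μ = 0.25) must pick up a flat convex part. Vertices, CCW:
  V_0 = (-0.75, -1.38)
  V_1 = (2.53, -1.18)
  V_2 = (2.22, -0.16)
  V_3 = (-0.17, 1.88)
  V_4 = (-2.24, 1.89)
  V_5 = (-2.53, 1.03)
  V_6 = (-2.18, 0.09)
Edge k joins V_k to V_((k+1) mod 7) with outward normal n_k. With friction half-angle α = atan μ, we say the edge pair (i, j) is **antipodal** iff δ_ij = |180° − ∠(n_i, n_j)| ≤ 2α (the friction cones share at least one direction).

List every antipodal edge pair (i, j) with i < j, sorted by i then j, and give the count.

count = 4; pairs: (0,3), (1,5), (1,6), (2,6)

α = atan 0.25 = 14.04°;  2α = 28.07°
n_0 = (+0.0609, -0.9981)
n_1 = (+0.9568, +0.2908)
n_2 = (+0.6492, +0.7606)
n_3 = (+0.0048, +1.0000)
n_4 = (-0.9476, +0.3195)
n_5 = (-0.9371, -0.3489)
n_6 = (-0.7168, -0.6973)
  (0,1): δ = 76.58°  ·
  (0,2): δ = 43.97°  ·
  (0,3): δ = 3.77°  ✓
  (0,4): δ = 67.88°  ·
  (0,5): δ = 106.93°  ·
  (0,6): δ = 130.72°  ·
  (1,2): δ = 147.39°  ·
  (1,3): δ = 107.18°  ·
  (1,4): δ = 35.54°  ·
  (1,5): δ = 3.52°  ✓
  (1,6): δ = 27.30°  ✓
  (2,3): δ = 139.79°  ·
  (2,4): δ = 68.15°  ·
  (2,5): δ = 29.10°  ·
  (2,6): δ = 5.31°  ✓
  (3,4): δ = 108.36°  ·
  (3,5): δ = 69.30°  ·
  (3,6): δ = 45.51°  ·
  (4,5): δ = 140.94°  ·
  (4,6): δ = 117.16°  ·
  (5,6): δ = 156.21°  ·
antipodal pairs: 4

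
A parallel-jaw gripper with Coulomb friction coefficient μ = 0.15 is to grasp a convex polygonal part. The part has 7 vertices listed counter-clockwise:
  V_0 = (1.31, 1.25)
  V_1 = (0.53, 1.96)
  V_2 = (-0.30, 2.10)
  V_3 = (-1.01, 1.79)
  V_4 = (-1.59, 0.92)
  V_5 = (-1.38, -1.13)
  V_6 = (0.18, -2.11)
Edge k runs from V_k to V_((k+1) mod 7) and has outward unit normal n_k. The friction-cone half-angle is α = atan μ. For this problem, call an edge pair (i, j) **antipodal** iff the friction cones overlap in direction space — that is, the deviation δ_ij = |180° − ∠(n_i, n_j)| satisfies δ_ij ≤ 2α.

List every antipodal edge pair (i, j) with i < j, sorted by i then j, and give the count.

α = atan 0.15 = 8.53°;  2α = 17.06°
n_0 = (+0.6731, +0.7395)
n_1 = (+0.1663, +0.9861)
n_2 = (-0.4001, +0.9165)
n_3 = (-0.8321, +0.5547)
n_4 = (-0.9948, -0.1019)
n_5 = (-0.5319, -0.8468)
n_6 = (+0.9478, -0.3188)
  (0,1): δ = 147.26°  ·
  (0,2): δ = 114.10°  ·
  (0,3): δ = 81.38°  ·
  (0,4): δ = 41.84°  ·
  (0,5): δ = 10.17°  ✓
  (0,6): δ = 113.72°  ·
  (1,2): δ = 146.84°  ·
  (1,3): δ = 114.12°  ·
  (1,4): δ = 74.58°  ·
  (1,5): δ = 22.56°  ·
  (1,6): δ = 80.99°  ·
  (2,3): δ = 147.28°  ·
  (2,4): δ = 107.74°  ·
  (2,5): δ = 55.72°  ·
  (2,6): δ = 47.82°  ·
  (3,4): δ = 140.46°  ·
  (3,5): δ = 88.45°  ·
  (3,6): δ = 15.10°  ✓
  (4,5): δ = 127.99°  ·
  (4,6): δ = 24.44°  ·
  (5,6): δ = 76.45°  ·
antipodal pairs: 2

count = 2; pairs: (0,5), (3,6)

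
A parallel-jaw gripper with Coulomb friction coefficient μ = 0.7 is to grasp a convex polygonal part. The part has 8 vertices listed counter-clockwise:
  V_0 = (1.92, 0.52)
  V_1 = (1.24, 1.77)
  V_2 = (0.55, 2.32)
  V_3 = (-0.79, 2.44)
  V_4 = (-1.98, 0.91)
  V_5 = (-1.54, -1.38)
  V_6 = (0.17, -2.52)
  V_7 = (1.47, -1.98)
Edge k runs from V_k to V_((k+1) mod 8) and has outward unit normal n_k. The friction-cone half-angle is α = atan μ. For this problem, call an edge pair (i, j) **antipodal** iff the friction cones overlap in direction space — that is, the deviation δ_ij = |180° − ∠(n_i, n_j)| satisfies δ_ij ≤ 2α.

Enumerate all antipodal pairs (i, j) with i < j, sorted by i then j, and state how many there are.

count = 12; pairs: (0,3), (0,4), (0,5), (1,4), (1,5), (1,6), (2,5), (2,6), (3,6), (3,7), (4,7), (5,7)

α = atan 0.7 = 34.99°;  2α = 69.98°
n_0 = (+0.8784, +0.4779)
n_1 = (+0.6233, +0.7820)
n_2 = (+0.0892, +0.9960)
n_3 = (-0.7894, +0.6139)
n_4 = (-0.9820, -0.1887)
n_5 = (-0.5547, -0.8321)
n_6 = (+0.3836, -0.9235)
n_7 = (+0.9842, -0.1772)
  (0,1): δ = 157.10°  ·
  (0,2): δ = 123.66°  ·
  (0,3): δ = 66.42°  ✓
  (0,4): δ = 17.67°  ✓
  (0,5): δ = 27.76°  ✓
  (0,6): δ = 84.01°  ·
  (0,7): δ = 141.25°  ·
  (1,2): δ = 146.56°  ·
  (1,3): δ = 89.32°  ·
  (1,4): δ = 40.57°  ✓
  (1,5): δ = 4.87°  ✓
  (1,6): δ = 61.12°  ✓
  (1,7): δ = 118.35°  ·
  (2,3): δ = 122.76°  ·
  (2,4): δ = 74.01°  ·
  (2,5): δ = 28.57°  ✓
  (2,6): δ = 27.67°  ✓
  (2,7): δ = 84.91°  ·
  (3,4): δ = 131.25°  ·
  (3,5): δ = 85.82°  ·
  (3,6): δ = 29.57°  ✓
  (3,7): δ = 27.67°  ✓
  (4,5): δ = 134.57°  ·
  (4,6): δ = 78.32°  ·
  (4,7): δ = 21.08°  ✓
  (5,6): δ = 123.75°  ·
  (5,7): δ = 66.51°  ✓
  (6,7): δ = 122.76°  ·
antipodal pairs: 12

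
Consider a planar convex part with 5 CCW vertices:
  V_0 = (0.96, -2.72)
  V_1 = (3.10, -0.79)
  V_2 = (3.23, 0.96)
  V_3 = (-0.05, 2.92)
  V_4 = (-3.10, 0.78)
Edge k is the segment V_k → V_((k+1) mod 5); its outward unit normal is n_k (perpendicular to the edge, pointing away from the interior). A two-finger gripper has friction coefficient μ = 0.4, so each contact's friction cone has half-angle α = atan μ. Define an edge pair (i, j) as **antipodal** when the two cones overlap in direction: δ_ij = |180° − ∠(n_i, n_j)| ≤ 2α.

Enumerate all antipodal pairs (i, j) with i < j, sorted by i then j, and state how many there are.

count = 2; pairs: (0,3), (2,4)

α = atan 0.4 = 21.80°;  2α = 43.60°
n_0 = (+0.6697, -0.7426)
n_1 = (+0.9973, -0.0741)
n_2 = (+0.5130, +0.8584)
n_3 = (-0.5744, +0.8186)
n_4 = (-0.6529, -0.7574)
  (0,1): δ = 136.29°  ·
  (0,2): δ = 72.91°  ·
  (0,3): δ = 6.99°  ✓
  (0,4): δ = 97.19°  ·
  (1,2): δ = 116.61°  ·
  (1,3): δ = 50.70°  ·
  (1,4): δ = 53.48°  ·
  (2,3): δ = 114.08°  ·
  (2,4): δ = 9.90°  ✓
  (3,4): δ = 75.82°  ·
antipodal pairs: 2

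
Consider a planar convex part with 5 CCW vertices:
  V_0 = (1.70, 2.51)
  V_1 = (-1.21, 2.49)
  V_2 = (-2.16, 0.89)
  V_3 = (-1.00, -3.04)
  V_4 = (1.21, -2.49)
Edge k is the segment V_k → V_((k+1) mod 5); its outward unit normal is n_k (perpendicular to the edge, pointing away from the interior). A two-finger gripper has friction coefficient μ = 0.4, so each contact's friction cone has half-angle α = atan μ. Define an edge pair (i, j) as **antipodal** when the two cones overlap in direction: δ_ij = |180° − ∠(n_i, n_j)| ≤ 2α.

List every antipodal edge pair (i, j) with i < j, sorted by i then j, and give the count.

α = atan 0.4 = 21.80°;  2α = 43.60°
n_0 = (-0.0069, +1.0000)
n_1 = (-0.8599, +0.5105)
n_2 = (-0.9591, -0.2831)
n_3 = (+0.2415, -0.9704)
n_4 = (+0.9952, -0.0975)
  (0,1): δ = 121.09°  ·
  (0,2): δ = 73.95°  ·
  (0,3): δ = 13.58°  ✓
  (0,4): δ = 84.01°  ·
  (1,2): δ = 132.86°  ·
  (1,3): δ = 45.33°  ·
  (1,4): δ = 25.10°  ✓
  (2,3): δ = 92.47°  ·
  (2,4): δ = 22.04°  ✓
  (3,4): δ = 109.57°  ·
antipodal pairs: 3

count = 3; pairs: (0,3), (1,4), (2,4)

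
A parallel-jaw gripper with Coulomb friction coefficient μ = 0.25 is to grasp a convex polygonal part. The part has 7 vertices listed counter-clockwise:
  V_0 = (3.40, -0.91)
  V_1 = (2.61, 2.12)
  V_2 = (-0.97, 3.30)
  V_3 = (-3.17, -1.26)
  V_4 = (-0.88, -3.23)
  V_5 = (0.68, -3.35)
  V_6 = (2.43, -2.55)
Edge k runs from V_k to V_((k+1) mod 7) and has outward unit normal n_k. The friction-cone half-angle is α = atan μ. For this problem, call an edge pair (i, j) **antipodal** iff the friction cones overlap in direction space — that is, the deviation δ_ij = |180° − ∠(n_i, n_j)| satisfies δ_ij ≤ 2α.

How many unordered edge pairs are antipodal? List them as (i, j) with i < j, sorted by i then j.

α = atan 0.25 = 14.04°;  2α = 28.07°
n_0 = (+0.9677, +0.2523)
n_1 = (+0.3130, +0.9497)
n_2 = (-0.9007, +0.4345)
n_3 = (-0.6522, -0.7581)
n_4 = (-0.0767, -0.9971)
n_5 = (+0.4158, -0.9095)
n_6 = (+0.8607, -0.5091)
  (0,1): δ = 122.86°  ·
  (0,2): δ = 40.37°  ·
  (0,3): δ = 34.68°  ·
  (0,4): δ = 70.99°  ·
  (0,5): δ = 99.95°  ·
  (0,6): δ = 134.78°  ·
  (1,2): δ = 97.51°  ·
  (1,3): δ = 22.46°  ✓
  (1,4): δ = 13.84°  ✓
  (1,5): δ = 42.81°  ·
  (1,6): δ = 77.64°  ·
  (2,3): δ = 104.95°  ·
  (2,4): δ = 68.64°  ·
  (2,5): δ = 39.68°  ·
  (2,6): δ = 4.85°  ✓
  (3,4): δ = 143.69°  ·
  (3,5): δ = 114.73°  ·
  (3,6): δ = 79.90°  ·
  (4,5): δ = 151.03°  ·
  (4,6): δ = 116.20°  ·
  (5,6): δ = 145.17°  ·
antipodal pairs: 3

count = 3; pairs: (1,3), (1,4), (2,6)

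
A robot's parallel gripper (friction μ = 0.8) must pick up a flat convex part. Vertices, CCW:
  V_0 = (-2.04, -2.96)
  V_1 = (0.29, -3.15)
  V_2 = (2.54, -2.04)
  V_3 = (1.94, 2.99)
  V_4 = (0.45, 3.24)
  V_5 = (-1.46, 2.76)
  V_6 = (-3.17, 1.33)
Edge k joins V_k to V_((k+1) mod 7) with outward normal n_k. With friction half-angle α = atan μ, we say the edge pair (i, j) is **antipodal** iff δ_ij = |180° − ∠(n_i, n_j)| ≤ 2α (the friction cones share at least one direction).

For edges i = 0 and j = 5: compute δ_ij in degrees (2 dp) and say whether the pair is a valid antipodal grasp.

α = atan 0.8 = 38.66°;  2α = 77.32°
edge 0: e_0 = (+2.33, -0.19);  n_0 = (-0.0813, -0.9967)
edge 5: e_5 = (-1.71, -1.43);  n_5 = (-0.6415, +0.7671)
∠(n_0, n_5) = 135.43°
δ = |180° − 135.43°| = 44.57°
44.57° ≤ 2α = 77.32°  →  valid

δ = 44.57°, valid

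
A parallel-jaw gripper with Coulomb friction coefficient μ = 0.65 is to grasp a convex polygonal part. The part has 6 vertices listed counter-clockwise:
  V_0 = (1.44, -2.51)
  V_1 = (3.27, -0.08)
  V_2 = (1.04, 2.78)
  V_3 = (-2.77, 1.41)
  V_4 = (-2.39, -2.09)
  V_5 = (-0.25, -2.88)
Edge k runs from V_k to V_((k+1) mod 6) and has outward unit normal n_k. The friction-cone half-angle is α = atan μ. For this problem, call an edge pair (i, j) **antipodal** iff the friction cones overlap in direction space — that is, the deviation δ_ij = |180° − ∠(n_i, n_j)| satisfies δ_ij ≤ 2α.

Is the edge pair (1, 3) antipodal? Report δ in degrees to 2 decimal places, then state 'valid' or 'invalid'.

α = atan 0.65 = 33.02°;  2α = 66.05°
edge 1: e_1 = (-2.23, +2.86);  n_1 = (+0.7886, +0.6149)
edge 3: e_3 = (+0.38, -3.50);  n_3 = (-0.9942, -0.1079)
∠(n_1, n_3) = 148.25°
δ = |180° − 148.25°| = 31.75°
31.75° ≤ 2α = 66.05°  →  valid

δ = 31.75°, valid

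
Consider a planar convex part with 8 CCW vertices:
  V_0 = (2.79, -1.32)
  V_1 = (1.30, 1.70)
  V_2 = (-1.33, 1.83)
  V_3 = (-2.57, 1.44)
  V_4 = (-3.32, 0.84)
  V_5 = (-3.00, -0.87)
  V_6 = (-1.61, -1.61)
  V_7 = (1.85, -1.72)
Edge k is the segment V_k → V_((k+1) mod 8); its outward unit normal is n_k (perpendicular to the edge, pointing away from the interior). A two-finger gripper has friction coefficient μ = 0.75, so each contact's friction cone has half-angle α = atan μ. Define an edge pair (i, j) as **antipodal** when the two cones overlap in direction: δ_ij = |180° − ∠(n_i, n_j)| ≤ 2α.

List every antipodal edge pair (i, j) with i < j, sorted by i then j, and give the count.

α = atan 0.75 = 36.87°;  2α = 73.74°
n_0 = (+0.8968, +0.4425)
n_1 = (+0.0494, +0.9988)
n_2 = (-0.3000, +0.9539)
n_3 = (-0.6247, +0.7809)
n_4 = (-0.9829, -0.1839)
n_5 = (-0.4699, -0.8827)
n_6 = (-0.0318, -0.9995)
n_7 = (+0.3916, -0.9202)
  (0,1): δ = 119.09°  ·
  (0,2): δ = 98.80°  ·
  (0,3): δ = 77.60°  ·
  (0,4): δ = 15.66°  ✓
  (0,5): δ = 35.71°  ✓
  (0,6): δ = 61.92°  ✓
  (0,7): δ = 86.79°  ·
  (1,2): δ = 159.71°  ·
  (1,3): δ = 138.51°  ·
  (1,4): δ = 76.57°  ·
  (1,5): δ = 25.20°  ✓
  (1,6): δ = 1.01°  ✓
  (1,7): δ = 25.88°  ✓
  (2,3): δ = 158.80°  ·
  (2,4): δ = 96.86°  ·
  (2,5): δ = 45.49°  ✓
  (2,6): δ = 19.28°  ✓
  (2,7): δ = 5.59°  ✓
  (3,4): δ = 118.06°  ·
  (3,5): δ = 66.69°  ✓
  (3,6): δ = 40.48°  ✓
  (3,7): δ = 15.61°  ✓
  (4,5): δ = 128.63°  ·
  (4,6): δ = 102.42°  ·
  (4,7): δ = 77.55°  ·
  (5,6): δ = 153.79°  ·
  (5,7): δ = 128.92°  ·
  (6,7): δ = 155.13°  ·
antipodal pairs: 12

count = 12; pairs: (0,4), (0,5), (0,6), (1,5), (1,6), (1,7), (2,5), (2,6), (2,7), (3,5), (3,6), (3,7)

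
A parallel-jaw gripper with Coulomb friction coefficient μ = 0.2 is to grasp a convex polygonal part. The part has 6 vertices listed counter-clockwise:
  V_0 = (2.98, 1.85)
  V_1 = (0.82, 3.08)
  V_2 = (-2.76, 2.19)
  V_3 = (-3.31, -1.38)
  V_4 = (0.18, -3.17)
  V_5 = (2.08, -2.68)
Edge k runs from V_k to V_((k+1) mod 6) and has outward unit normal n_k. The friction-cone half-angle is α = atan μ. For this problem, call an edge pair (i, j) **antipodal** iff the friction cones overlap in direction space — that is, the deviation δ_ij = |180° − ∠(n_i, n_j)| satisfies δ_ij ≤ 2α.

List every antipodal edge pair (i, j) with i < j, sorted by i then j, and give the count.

α = atan 0.2 = 11.31°;  2α = 22.62°
n_0 = (+0.4948, +0.8690)
n_1 = (-0.2413, +0.9705)
n_2 = (-0.9883, +0.1523)
n_3 = (-0.4564, -0.8898)
n_4 = (+0.2497, -0.9683)
n_5 = (+0.9808, -0.1949)
  (0,1): δ = 136.38°  ·
  (0,2): δ = 69.10°  ·
  (0,3): δ = 2.51°  ✓
  (0,4): δ = 44.12°  ·
  (0,5): δ = 108.42°  ·
  (1,2): δ = 112.72°  ·
  (1,3): δ = 41.11°  ·
  (1,4): δ = 0.50°  ✓
  (1,5): δ = 64.80°  ·
  (2,3): δ = 108.39°  ·
  (2,4): δ = 66.78°  ·
  (2,5): δ = 2.48°  ✓
  (3,4): δ = 138.39°  ·
  (3,5): δ = 74.08°  ·
  (4,5): δ = 115.70°  ·
antipodal pairs: 3

count = 3; pairs: (0,3), (1,4), (2,5)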